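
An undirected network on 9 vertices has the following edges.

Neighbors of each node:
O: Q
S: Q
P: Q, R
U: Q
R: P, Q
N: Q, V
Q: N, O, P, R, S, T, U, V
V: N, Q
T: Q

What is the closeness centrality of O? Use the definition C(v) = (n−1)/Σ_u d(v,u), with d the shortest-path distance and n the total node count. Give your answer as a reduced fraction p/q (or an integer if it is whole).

Distances from O: N:2, P:2, Q:1, R:2, S:2, T:2, U:2, V:2. Sum = 15.
n = 9, so closeness = 8/15.

8/15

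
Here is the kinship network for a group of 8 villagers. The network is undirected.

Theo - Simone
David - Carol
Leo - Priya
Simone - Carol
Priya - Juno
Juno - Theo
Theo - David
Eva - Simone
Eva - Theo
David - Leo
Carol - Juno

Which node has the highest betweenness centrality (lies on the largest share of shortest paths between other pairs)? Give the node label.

Unnormalized betweenness of each node: Carol:5/2, David:13/3, Eva:0, Juno:13/3, Leo:1, Priya:1, Simone:4/3, Theo:13/2.
Theo has the largest value, 13/2, making it the main broker — the node through which the most shortest paths run.

Theo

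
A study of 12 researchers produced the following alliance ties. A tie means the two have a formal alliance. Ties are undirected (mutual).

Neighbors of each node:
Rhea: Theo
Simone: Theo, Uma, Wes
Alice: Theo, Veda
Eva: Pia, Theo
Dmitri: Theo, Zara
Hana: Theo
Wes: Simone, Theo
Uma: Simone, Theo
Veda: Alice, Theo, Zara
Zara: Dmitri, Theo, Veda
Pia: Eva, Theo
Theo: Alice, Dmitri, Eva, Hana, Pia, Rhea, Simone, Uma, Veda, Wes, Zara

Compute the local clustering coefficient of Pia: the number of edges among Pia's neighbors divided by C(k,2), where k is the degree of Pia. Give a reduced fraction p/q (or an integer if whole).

Pia's neighbors: Eva and Theo (k = 2).
Possible neighbor pairs: C(2,2) = 1. Edges among them: Eva–Theo → e = 1.
Clustering(Pia) = 1/1.

1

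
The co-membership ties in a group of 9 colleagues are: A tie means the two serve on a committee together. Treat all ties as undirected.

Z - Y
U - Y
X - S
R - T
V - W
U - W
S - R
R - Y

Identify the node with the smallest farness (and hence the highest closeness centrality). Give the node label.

Farness (sum of distances to all others) for each node — R:16, S:21, T:23, U:18, V:30, W:23, X:28, Y:15, Z:22.
The smallest farness is 15, for Y, so Y has the highest closeness.

Y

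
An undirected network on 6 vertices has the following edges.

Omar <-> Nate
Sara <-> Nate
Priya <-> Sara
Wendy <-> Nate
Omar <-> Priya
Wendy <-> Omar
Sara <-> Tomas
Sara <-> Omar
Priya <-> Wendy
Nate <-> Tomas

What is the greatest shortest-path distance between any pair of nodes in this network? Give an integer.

Eccentricity of each node (its greatest distance to any other): Nate:2, Omar:2, Priya:2, Sara:2, Tomas:2, Wendy:2.
The maximum eccentricity is 2, realized for instance by the pair Tomas–Wendy via Tomas – Nate – Wendy. So the diameter is 2.

2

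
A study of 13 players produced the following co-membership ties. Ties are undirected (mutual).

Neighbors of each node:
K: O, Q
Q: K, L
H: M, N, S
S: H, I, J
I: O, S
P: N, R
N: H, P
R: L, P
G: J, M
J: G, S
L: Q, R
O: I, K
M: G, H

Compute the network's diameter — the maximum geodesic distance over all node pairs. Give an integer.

Eccentricity of each node (its greatest distance to any other): G:6, H:5, I:5, J:6, K:5, L:6, M:6, N:5, O:5, P:5, Q:6, R:5, S:5.
The maximum eccentricity is 6, realized for instance by the pair Q–M via Q – K – O – I – S – H – M. So the diameter is 6.

6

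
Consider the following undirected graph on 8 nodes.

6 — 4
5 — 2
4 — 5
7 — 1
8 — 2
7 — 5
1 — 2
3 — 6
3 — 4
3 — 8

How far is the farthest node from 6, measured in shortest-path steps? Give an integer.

4

Distances from 6: 1:4, 2:3, 3:1, 4:1, 5:2, 7:3, 8:2.
The largest is 4 (to 1), so the eccentricity of 6 is 4.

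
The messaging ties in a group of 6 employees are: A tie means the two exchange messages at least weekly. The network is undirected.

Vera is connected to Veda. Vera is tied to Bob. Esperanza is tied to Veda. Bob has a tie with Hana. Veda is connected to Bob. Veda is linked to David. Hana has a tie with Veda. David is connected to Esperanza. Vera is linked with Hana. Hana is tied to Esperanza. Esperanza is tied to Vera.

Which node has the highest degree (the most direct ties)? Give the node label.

Veda

Degrees — Bob:3, David:2, Esperanza:4, Hana:4, Veda:5, Vera:4.
The maximum is 5, attained only by Veda.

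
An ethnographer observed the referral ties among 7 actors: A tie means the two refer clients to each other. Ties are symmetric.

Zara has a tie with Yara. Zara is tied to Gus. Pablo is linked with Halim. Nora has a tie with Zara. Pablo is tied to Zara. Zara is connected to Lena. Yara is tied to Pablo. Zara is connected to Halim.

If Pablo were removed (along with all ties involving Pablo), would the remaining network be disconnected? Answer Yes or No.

No

Even without Pablo, every remaining node can still reach every other (the residual graph is connected), so Pablo is not a cut vertex.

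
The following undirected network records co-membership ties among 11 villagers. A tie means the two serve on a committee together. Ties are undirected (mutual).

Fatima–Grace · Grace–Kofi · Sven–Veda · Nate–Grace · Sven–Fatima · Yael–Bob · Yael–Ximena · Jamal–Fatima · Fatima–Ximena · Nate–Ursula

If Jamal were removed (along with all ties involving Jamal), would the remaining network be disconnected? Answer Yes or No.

No

Even without Jamal, every remaining node can still reach every other (the residual graph is connected), so Jamal is not a cut vertex.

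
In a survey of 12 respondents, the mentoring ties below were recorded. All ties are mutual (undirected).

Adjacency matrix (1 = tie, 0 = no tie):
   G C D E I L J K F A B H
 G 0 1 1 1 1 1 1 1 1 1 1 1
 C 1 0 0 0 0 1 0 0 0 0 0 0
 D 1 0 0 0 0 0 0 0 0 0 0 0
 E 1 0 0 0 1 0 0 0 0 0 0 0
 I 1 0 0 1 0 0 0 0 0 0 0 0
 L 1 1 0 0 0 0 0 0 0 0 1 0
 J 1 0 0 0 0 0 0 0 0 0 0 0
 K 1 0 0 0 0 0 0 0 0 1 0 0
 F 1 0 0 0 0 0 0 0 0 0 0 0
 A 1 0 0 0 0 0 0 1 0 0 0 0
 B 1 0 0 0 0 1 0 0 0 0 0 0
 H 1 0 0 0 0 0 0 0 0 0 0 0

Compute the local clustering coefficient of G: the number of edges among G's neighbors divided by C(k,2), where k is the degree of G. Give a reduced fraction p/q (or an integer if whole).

G's neighbors: A, B, C, D, E, F, H, I, J, K, and L (k = 11).
Possible neighbor pairs: C(11,2) = 55. Edges among them: A–K, B–L, C–L, E–I → e = 4.
Clustering(G) = 4/55.

4/55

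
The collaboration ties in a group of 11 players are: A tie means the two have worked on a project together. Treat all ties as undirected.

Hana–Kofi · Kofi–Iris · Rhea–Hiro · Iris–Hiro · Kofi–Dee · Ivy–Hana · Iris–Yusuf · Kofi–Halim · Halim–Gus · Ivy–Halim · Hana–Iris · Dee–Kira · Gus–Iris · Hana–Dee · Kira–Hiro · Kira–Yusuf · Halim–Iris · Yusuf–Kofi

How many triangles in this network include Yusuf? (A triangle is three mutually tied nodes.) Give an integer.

Yusuf's neighbors: Iris, Kira, and Kofi.
Neighbor pairs that are themselves tied: Yusuf–Iris–Kofi. Each forms one triangle with Yusuf, for 1 in total.

1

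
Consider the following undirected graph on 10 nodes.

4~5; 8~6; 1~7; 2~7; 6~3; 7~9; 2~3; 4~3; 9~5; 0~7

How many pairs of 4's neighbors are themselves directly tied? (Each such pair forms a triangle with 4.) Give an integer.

0

4's neighbors are 3 and 5, but none of them are tied to each other, so no triangle contains 4.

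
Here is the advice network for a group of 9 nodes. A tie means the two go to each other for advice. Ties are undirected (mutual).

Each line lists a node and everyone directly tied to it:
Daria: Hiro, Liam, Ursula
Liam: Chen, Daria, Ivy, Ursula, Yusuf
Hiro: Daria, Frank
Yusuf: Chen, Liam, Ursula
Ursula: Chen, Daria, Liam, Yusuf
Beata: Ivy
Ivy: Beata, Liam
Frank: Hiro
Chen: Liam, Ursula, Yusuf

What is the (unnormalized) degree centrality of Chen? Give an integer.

Chen is directly tied to Liam, Ursula, and Yusuf. That is 3 neighbors, so the degree of Chen is 3.

3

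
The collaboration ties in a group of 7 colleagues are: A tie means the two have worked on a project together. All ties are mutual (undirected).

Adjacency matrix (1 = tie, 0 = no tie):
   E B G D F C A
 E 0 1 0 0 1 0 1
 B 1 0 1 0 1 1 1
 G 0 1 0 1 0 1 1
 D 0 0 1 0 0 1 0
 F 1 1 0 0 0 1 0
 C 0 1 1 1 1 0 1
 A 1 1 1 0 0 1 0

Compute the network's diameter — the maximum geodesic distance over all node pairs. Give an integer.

Eccentricity of each node (its greatest distance to any other): A:2, B:2, C:2, D:3, E:3, F:2, G:2.
The maximum eccentricity is 3, realized for instance by the pair E–D via E – B – G – D. So the diameter is 3.

3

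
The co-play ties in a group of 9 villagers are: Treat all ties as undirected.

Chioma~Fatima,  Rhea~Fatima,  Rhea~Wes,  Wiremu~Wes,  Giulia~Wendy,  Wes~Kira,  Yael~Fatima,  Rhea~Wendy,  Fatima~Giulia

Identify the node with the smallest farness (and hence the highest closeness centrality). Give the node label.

Rhea

Farness (sum of distances to all others) for each node — Chioma:21, Fatima:14, Giulia:19, Kira:23, Rhea:13, Wendy:18, Wes:16, Wiremu:23, Yael:21.
The smallest farness is 13, for Rhea, so Rhea has the highest closeness.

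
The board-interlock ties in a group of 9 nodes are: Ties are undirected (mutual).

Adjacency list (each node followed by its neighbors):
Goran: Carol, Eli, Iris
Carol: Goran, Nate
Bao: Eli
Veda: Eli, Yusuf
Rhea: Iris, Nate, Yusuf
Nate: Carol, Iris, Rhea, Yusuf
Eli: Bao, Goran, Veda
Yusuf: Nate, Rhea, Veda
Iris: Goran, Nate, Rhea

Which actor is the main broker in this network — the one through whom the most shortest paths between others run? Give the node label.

Eli

Unnormalized betweenness of each node: Bao:0, Carol:17/12, Eli:109/12, Goran:23/3, Iris:11/3, Nate:13/3, Rhea:13/12, Veda:47/12, Yusuf:29/6.
Eli has the largest value, 109/12, making it the main broker — the node through which the most shortest paths run.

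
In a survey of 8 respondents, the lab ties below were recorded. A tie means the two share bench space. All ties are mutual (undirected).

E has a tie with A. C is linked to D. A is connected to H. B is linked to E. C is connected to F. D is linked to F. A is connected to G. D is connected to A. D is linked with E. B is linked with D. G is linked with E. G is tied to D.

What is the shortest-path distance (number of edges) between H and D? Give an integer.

One shortest route is H – A – D, which uses 2 edges, and H and D are not directly tied, so nothing shorter exists. So d(H,D) = 2.

2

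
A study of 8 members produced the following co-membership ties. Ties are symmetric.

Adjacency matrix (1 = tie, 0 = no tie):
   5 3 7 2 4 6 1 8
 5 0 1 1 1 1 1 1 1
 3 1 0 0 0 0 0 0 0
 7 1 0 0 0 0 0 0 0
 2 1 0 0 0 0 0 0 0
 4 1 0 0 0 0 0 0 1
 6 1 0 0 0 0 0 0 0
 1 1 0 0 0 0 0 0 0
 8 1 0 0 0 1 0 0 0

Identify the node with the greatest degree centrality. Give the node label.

5

Degrees — 1:1, 2:1, 3:1, 4:2, 5:7, 6:1, 7:1, 8:2.
The maximum is 7, attained only by 5.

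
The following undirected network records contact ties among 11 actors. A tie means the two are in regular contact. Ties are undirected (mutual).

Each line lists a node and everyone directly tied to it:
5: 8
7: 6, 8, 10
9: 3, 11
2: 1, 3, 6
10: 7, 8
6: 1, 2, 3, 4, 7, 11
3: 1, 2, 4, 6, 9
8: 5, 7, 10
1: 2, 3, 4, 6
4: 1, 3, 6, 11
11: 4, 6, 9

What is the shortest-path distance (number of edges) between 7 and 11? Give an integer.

2

One shortest route is 7 – 6 – 11, which uses 2 edges, and 7 and 11 are not directly tied, so nothing shorter exists. So d(7,11) = 2.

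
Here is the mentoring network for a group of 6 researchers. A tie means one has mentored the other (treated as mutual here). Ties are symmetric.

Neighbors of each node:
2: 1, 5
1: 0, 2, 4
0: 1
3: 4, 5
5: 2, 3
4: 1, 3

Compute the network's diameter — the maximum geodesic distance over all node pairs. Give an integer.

3

Eccentricity of each node (its greatest distance to any other): 0:3, 1:2, 2:2, 3:3, 4:2, 5:3.
The maximum eccentricity is 3, realized for instance by the pair 3–0 via 3 – 4 – 1 – 0. So the diameter is 3.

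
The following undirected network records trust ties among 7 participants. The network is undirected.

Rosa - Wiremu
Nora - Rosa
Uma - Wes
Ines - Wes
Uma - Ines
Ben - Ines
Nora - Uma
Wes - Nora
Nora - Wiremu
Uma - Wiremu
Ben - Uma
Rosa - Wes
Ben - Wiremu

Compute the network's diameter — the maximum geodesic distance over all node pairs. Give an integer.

Eccentricity of each node (its greatest distance to any other): Ben:2, Ines:2, Nora:2, Rosa:2, Uma:2, Wes:2, Wiremu:2.
The maximum eccentricity is 2, realized for instance by the pair Rosa–Ines via Rosa – Wes – Ines. So the diameter is 2.

2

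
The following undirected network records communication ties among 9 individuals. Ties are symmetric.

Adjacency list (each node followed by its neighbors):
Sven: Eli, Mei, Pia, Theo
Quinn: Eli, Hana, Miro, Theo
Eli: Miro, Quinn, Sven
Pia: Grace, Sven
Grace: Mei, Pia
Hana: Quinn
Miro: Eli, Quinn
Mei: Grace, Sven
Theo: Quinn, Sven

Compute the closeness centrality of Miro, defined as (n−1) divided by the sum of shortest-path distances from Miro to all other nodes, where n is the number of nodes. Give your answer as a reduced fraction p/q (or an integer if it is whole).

Distances from Miro: Eli:1, Grace:4, Hana:2, Mei:3, Pia:3, Quinn:1, Sven:2, Theo:2. Sum = 18.
n = 9, so closeness = 8/18 = 4/9.

4/9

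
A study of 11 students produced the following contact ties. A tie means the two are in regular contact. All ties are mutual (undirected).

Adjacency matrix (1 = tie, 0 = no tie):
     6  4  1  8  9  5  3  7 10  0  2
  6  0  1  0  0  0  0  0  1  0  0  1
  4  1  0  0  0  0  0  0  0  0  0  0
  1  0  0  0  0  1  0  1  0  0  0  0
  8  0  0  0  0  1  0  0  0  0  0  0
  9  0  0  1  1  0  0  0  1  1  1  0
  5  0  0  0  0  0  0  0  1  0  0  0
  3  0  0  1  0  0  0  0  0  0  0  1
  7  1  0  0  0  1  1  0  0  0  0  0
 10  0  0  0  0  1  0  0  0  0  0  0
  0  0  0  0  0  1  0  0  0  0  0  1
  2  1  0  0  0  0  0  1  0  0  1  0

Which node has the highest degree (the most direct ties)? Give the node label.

Degrees — 0:2, 1:2, 2:3, 3:2, 4:1, 5:1, 6:3, 7:3, 8:1, 9:5, 10:1.
The maximum is 5, attained only by 9.

9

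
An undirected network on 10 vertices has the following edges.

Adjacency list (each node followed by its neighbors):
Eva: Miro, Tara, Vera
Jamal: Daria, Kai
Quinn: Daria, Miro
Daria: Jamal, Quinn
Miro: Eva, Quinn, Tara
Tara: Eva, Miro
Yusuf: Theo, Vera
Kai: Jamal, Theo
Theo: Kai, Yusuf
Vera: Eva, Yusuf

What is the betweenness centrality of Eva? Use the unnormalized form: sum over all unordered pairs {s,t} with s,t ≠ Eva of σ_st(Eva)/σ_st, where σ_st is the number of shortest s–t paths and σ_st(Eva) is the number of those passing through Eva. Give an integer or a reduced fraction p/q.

19/2

Pairs whose geodesics pass through Eva — Tara–Kai: 1/2; Tara–Theo: 1; Tara–Yusuf: 1; Tara–Vera: 1; Miro–Theo: 1; Miro–Yusuf: 1; Miro–Vera: 1; Quinn–Yusuf: 1; Quinn–Vera: 1; Daria–Vera: 1.
All other pairs contribute 0.
Summing the contributions gives betweenness(Eva) = 19/2.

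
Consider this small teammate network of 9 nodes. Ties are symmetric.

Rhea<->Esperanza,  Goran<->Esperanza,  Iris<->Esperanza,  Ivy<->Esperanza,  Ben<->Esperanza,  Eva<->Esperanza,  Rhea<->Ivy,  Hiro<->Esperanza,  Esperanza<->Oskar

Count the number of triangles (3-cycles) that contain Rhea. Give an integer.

1

Rhea's neighbors: Esperanza and Ivy.
Neighbor pairs that are themselves tied: Rhea–Esperanza–Ivy. Each forms one triangle with Rhea, for 1 in total.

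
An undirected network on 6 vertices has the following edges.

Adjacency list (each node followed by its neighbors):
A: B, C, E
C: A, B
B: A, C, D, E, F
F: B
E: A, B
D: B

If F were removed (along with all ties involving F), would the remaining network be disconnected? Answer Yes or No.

No

Even without F, every remaining node can still reach every other (the residual graph is connected), so F is not a cut vertex.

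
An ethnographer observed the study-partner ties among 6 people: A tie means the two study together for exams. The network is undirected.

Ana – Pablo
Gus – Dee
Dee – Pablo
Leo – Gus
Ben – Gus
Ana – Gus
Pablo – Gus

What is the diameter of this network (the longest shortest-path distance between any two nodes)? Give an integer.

Eccentricity of each node (its greatest distance to any other): Ana:2, Ben:2, Dee:2, Gus:1, Leo:2, Pablo:2.
The maximum eccentricity is 2, realized for instance by the pair Ben–Ana via Ben – Gus – Ana. So the diameter is 2.

2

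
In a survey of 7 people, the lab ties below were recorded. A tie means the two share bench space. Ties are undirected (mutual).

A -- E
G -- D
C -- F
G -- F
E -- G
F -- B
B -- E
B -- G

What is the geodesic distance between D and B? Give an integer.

2

One shortest route is D – G – B, which uses 2 edges, and D and B are not directly tied, so nothing shorter exists. So d(D,B) = 2.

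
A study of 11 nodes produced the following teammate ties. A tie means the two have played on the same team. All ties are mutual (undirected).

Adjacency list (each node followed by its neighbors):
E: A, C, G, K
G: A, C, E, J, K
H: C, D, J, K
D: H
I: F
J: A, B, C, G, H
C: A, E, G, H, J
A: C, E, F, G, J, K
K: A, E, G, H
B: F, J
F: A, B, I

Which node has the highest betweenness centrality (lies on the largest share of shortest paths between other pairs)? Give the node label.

A

Unnormalized betweenness of each node: A:167/12, B:2, C:47/12, D:0, E:1/4, F:10, G:17/12, H:59/6, I:0, J:28/3, K:10/3.
A has the largest value, 167/12, making it the main broker — the node through which the most shortest paths run.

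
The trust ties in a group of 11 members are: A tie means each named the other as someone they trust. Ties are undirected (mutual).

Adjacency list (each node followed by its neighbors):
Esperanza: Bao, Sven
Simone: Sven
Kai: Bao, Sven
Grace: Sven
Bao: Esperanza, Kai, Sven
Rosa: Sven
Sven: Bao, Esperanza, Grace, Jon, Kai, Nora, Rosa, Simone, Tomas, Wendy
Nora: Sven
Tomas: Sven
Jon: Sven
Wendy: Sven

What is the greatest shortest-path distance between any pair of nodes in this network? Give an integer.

Eccentricity of each node (its greatest distance to any other): Bao:2, Esperanza:2, Grace:2, Jon:2, Kai:2, Nora:2, Rosa:2, Simone:2, Sven:1, Tomas:2, Wendy:2.
The maximum eccentricity is 2, realized for instance by the pair Wendy–Esperanza via Wendy – Sven – Esperanza. So the diameter is 2.

2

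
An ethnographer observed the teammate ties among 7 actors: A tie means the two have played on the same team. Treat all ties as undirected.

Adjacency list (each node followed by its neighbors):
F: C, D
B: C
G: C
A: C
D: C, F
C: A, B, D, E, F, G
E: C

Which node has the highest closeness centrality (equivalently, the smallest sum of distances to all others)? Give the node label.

Farness (sum of distances to all others) for each node — A:11, B:11, C:6, D:10, E:11, F:10, G:11.
The smallest farness is 6, for C, so C has the highest closeness.

C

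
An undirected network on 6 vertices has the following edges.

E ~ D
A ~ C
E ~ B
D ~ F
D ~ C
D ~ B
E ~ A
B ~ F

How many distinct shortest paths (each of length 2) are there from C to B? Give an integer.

1

The shortest distance is 2, and the only length-2 path is C–D–B. So there is exactly 1 shortest path.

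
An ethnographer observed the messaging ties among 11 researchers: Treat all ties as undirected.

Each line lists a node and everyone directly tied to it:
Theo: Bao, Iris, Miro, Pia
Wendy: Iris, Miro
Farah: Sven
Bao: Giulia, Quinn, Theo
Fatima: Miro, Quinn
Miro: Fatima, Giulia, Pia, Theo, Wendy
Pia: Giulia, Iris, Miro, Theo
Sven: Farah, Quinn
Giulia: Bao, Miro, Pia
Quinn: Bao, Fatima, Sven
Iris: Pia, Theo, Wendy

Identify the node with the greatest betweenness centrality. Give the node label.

Unnormalized betweenness of each node: Bao:34/3, Farah:0, Fatima:7, Giulia:7/3, Iris:4/3, Miro:12, Pia:2, Quinn:17, Sven:9, Theo:22/3, Wendy:2/3.
Quinn has the largest value, 17, making it the main broker — the node through which the most shortest paths run.

Quinn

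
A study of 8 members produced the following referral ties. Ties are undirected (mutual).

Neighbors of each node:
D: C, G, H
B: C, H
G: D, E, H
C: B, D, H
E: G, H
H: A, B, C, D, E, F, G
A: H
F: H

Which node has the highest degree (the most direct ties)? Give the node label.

Degrees — A:1, B:2, C:3, D:3, E:2, F:1, G:3, H:7.
The maximum is 7, attained only by H.

H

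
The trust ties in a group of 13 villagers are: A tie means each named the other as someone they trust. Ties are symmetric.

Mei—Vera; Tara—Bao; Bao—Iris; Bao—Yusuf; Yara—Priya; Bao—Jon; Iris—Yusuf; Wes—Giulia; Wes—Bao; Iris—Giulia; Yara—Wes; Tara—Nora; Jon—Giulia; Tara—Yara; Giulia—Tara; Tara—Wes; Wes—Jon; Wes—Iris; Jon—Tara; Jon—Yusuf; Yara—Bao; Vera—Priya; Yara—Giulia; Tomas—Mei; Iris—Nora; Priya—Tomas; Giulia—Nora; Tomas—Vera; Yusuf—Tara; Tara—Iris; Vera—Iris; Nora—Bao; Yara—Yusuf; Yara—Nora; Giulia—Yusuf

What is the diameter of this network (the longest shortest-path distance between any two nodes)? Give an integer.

Eccentricity of each node (its greatest distance to any other): Bao:3, Giulia:3, Iris:2, Jon:4, Mei:4, Nora:3, Priya:3, Tara:3, Tomas:4, Vera:3, Wes:3, Yara:3, Yusuf:3.
The maximum eccentricity is 4, realized for instance by the pair Tomas–Jon via Tomas – Priya – Yara – Tara – Jon. So the diameter is 4.

4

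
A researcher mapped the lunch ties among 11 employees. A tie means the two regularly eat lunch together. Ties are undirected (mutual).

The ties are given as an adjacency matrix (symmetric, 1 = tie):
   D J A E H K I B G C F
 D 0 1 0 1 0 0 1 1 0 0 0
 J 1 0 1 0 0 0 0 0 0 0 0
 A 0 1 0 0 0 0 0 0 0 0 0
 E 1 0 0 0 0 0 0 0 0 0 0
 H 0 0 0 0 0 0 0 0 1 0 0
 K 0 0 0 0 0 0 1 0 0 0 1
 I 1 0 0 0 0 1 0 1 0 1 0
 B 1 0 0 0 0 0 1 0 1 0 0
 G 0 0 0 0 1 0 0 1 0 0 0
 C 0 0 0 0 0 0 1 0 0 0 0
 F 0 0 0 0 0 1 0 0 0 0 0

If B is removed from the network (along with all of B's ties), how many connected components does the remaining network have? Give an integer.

Without B, the remaining ties split the others into: {A, C, D, E, F, I, J, K}; {G, H}.
That's 2 separate components.

2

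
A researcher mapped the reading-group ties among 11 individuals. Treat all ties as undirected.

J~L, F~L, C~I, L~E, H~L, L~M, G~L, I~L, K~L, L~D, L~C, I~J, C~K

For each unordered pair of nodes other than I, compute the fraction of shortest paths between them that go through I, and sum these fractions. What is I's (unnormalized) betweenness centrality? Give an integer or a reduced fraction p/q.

1/2

Pairs whose geodesics pass through I — J–C: 1/2.
All other pairs contribute 0.
Summing the contributions gives betweenness(I) = 1/2.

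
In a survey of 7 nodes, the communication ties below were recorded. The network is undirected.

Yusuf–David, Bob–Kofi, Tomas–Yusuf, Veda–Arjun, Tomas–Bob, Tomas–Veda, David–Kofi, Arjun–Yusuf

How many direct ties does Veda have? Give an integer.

2

Veda is directly tied to Arjun and Tomas. That is 2 neighbors, so the degree of Veda is 2.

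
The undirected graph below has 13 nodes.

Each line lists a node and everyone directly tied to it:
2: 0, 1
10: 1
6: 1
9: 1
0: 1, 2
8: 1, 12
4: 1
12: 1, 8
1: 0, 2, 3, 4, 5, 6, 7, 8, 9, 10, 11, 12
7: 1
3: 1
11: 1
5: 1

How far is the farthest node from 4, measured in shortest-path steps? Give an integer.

Distances from 4: 0:2, 1:1, 2:2, 3:2, 5:2, 6:2, 7:2, 8:2, 9:2, 10:2, 11:2, 12:2.
The largest is 2 (to 10, 7, 8, 9, 3, 0, 6, 2, 11, 12, and 5), so the eccentricity of 4 is 2.

2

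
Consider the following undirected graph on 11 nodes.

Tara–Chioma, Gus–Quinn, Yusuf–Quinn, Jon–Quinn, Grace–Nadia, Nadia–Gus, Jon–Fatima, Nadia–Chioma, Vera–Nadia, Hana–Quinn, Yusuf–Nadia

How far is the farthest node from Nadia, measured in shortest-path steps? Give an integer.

4

Distances from Nadia: Chioma:1, Fatima:4, Grace:1, Gus:1, Hana:3, Jon:3, Quinn:2, Tara:2, Vera:1, Yusuf:1.
The largest is 4 (to Fatima), so the eccentricity of Nadia is 4.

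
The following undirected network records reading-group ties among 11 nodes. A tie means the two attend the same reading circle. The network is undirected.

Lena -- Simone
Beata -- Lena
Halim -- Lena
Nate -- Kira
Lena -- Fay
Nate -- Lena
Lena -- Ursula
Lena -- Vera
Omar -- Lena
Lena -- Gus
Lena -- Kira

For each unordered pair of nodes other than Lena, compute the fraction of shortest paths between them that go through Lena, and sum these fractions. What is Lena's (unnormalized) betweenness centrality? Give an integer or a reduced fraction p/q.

44

Pairs whose geodesics pass through Lena — Beata–Kira: 1; Beata–Vera: 1; Beata–Fay: 1; Beata–Ursula: 1; Beata–Simone: 1; Beata–Nate: 1; Beata–Halim: 1; Beata–Omar: 1; Beata–Gus: 1; Kira–Vera: 1; Kira–Fay: 1; Kira–Ursula: 1; Kira–Simone: 1; Kira–Halim: 1 … (+30 more pairs).
All other pairs contribute 0.
Summing the contributions gives betweenness(Lena) = 44.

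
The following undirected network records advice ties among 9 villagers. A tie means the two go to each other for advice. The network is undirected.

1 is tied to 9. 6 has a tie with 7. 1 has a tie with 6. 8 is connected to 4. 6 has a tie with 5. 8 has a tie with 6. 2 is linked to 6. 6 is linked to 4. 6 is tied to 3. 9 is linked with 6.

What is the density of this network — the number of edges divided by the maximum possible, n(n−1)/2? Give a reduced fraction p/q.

5/18

There are 10 edges and 9 nodes, so the maximum possible is C(9,2) = 36.
Density = 10/36 = 5/18.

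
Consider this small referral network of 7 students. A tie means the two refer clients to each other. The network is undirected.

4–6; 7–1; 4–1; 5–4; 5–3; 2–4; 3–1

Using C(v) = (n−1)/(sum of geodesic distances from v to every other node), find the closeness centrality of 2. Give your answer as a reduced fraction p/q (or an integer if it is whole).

6/13

Distances from 2: 1:2, 3:3, 4:1, 5:2, 6:2, 7:3. Sum = 13.
n = 7, so closeness = 6/13.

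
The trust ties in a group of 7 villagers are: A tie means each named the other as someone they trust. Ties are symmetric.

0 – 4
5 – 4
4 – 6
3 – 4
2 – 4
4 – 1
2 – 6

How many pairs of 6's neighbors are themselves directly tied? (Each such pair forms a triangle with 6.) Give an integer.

6's neighbors: 2 and 4.
Neighbor pairs that are themselves tied: 6–2–4. Each forms one triangle with 6, for 1 in total.

1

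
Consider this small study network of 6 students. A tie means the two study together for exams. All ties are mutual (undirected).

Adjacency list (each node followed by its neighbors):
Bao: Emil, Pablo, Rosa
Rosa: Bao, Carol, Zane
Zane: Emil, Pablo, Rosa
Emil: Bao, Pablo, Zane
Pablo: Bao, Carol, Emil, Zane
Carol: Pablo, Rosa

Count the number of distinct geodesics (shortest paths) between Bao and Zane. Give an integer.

3

The shortest distance is 2. The length-2 paths are: Bao–Rosa–Zane; Bao–Pablo–Zane; Bao–Emil–Zane.
That gives 3 distinct shortest paths.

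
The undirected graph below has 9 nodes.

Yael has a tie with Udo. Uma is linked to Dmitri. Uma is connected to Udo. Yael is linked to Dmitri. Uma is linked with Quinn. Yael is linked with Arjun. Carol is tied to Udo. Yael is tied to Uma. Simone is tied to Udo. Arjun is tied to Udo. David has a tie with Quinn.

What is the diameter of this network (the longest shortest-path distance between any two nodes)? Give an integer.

Eccentricity of each node (its greatest distance to any other): Arjun:4, Carol:4, David:4, Dmitri:3, Quinn:3, Simone:4, Udo:3, Uma:2, Yael:3.
The maximum eccentricity is 4, realized for instance by the pair Carol–David via Carol – Udo – Uma – Quinn – David. So the diameter is 4.

4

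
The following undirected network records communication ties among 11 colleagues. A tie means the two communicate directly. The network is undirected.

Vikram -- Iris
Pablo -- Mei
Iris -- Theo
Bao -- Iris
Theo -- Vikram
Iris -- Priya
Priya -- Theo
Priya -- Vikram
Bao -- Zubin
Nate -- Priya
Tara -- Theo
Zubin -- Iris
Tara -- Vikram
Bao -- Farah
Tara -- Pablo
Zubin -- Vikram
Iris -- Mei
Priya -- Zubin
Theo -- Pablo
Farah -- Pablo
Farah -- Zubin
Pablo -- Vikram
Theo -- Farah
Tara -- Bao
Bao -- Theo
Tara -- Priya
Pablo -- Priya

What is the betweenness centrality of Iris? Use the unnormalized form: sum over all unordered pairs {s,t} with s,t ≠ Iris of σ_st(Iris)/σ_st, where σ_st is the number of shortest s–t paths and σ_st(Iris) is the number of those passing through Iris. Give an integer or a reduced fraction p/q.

99/20

Pairs whose geodesics pass through Iris — Zubin–Theo: 1/5; Zubin–Mei: 1; Theo–Mei: 1/2; Vikram–Bao: 1/4; Vikram–Mei: 1/2; Bao–Mei: 1; Bao–Nate: 1/4; Bao–Priya: 1/4; Mei–Nate: 1/2; Mei–Priya: 1/2.
All other pairs contribute 0.
Summing the contributions gives betweenness(Iris) = 99/20.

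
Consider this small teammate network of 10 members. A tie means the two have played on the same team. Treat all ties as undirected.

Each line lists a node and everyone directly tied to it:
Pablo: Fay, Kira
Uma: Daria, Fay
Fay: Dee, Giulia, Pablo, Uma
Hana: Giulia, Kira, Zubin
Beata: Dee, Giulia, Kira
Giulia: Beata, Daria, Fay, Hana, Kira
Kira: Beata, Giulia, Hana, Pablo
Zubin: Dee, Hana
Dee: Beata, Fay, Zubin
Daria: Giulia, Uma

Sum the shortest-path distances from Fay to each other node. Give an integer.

Distances from Fay: Beata:2, Daria:2, Dee:1, Giulia:1, Hana:2, Kira:2, Pablo:1, Uma:1, Zubin:2.
Sum = 2 + 2 + 1 + 1 + 2 + 2 + 1 + 1 + 2 = 14.

14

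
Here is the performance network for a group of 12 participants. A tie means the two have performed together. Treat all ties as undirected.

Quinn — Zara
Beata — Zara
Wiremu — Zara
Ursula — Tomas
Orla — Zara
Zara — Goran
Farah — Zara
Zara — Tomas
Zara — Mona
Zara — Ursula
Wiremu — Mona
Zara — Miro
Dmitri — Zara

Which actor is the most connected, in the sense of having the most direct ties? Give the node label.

Degrees — Beata:1, Dmitri:1, Farah:1, Goran:1, Miro:1, Mona:2, Orla:1, Quinn:1, Tomas:2, Ursula:2, Wiremu:2, Zara:11.
The maximum is 11, attained only by Zara.

Zara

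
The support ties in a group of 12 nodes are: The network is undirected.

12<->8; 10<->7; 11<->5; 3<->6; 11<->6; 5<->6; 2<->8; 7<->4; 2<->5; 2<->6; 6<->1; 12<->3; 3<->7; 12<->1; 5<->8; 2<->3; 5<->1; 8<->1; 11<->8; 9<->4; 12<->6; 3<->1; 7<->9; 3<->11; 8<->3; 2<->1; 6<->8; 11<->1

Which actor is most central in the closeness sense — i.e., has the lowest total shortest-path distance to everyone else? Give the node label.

Farness (sum of distances to all others) for each node — 1:18, 2:20, 3:15, 4:28, 5:24, 6:18, 7:19, 8:18, 9:28, 10:29, 11:20, 12:21.
The smallest farness is 15, for 3, so 3 has the highest closeness.

3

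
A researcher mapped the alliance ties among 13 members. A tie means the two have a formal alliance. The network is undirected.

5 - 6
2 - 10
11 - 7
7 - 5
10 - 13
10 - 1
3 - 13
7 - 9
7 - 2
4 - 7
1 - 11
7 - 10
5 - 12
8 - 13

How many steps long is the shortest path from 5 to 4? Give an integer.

2

One shortest route is 5 – 7 – 4, which uses 2 edges, and 5 and 4 are not directly tied, so nothing shorter exists. So d(5,4) = 2.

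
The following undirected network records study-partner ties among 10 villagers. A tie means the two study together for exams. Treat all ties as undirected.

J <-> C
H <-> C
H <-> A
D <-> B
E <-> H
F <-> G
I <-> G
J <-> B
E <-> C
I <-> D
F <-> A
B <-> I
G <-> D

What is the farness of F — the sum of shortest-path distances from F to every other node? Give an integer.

Distances from F: A:1, B:3, C:3, D:2, E:3, G:1, H:2, I:2, J:4.
Sum = 1 + 3 + 3 + 2 + 3 + 1 + 2 + 2 + 4 = 21.

21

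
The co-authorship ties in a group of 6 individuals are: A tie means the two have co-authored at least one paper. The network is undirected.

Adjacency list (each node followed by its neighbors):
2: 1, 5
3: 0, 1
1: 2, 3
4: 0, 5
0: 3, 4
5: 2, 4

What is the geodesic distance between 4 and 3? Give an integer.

2

One shortest route is 4 – 0 – 3, which uses 2 edges, and 4 and 3 are not directly tied, so nothing shorter exists. So d(4,3) = 2.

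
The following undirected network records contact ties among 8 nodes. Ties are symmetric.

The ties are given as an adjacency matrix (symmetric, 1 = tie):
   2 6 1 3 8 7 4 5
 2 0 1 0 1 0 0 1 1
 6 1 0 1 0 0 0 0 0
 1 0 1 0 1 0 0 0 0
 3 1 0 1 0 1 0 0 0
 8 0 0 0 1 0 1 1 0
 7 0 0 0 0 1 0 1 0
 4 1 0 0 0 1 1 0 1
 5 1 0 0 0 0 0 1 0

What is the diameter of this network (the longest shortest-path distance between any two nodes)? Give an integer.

3

Eccentricity of each node (its greatest distance to any other): 1:3, 2:2, 3:2, 4:3, 5:3, 6:3, 7:3, 8:3.
The maximum eccentricity is 3, realized for instance by the pair 6–8 via 6 – 2 – 3 – 8. So the diameter is 3.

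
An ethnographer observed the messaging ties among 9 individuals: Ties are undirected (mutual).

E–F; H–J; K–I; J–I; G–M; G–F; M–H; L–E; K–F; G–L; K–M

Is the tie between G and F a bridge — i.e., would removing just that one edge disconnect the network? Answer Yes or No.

Even without that edge, G still reaches F via G – M – K – F, so the network stays connected. Not a bridge.

No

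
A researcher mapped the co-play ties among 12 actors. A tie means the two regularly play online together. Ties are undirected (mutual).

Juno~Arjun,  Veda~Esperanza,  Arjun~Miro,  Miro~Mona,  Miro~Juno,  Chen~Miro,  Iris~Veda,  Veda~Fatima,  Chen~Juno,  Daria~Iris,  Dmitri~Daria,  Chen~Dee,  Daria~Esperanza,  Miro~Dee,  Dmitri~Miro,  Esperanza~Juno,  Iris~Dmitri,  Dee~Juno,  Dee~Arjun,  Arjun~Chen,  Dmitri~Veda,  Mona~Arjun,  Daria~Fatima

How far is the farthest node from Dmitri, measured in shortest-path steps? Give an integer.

2

Distances from Dmitri: Arjun:2, Chen:2, Daria:1, Dee:2, Esperanza:2, Fatima:2, Iris:1, Juno:2, Miro:1, Mona:2, Veda:1.
The largest is 2 (to Fatima, Esperanza, Dee, Chen, Arjun, Mona, and Juno), so the eccentricity of Dmitri is 2.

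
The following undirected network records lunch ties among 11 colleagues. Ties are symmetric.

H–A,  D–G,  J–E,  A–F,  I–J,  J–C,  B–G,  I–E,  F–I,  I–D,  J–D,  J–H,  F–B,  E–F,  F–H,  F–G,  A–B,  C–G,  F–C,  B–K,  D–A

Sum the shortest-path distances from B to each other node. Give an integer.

Distances from B: A:1, C:2, D:2, E:2, F:1, G:1, H:2, I:2, J:3, K:1.
Sum = 1 + 2 + 2 + 2 + 1 + 1 + 2 + 2 + 3 + 1 = 17.

17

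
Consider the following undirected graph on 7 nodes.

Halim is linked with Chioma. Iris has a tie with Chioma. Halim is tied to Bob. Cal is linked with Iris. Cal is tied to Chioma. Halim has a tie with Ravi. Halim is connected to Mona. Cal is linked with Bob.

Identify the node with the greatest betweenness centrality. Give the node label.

Halim

Unnormalized betweenness of each node: Bob:3/2, Cal:3/2, Chioma:9/2, Halim:19/2, Iris:0, Mona:0, Ravi:0.
Halim has the largest value, 19/2, making it the main broker — the node through which the most shortest paths run.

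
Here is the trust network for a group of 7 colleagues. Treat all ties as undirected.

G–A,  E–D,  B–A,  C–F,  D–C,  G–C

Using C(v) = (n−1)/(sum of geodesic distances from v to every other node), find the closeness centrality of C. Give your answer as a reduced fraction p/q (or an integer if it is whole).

Distances from C: A:2, B:3, D:1, E:2, F:1, G:1. Sum = 10.
n = 7, so closeness = 6/10 = 3/5.

3/5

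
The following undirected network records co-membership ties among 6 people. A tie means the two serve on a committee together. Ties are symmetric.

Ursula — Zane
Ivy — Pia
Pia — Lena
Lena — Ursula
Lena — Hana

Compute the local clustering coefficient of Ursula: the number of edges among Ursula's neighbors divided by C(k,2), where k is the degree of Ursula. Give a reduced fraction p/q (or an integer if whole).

Ursula's neighbors: Lena and Zane (k = 2).
Possible neighbor pairs: C(2,2) = 1. Edges among them: none → e = 0.
Clustering(Ursula) = 0/1.

0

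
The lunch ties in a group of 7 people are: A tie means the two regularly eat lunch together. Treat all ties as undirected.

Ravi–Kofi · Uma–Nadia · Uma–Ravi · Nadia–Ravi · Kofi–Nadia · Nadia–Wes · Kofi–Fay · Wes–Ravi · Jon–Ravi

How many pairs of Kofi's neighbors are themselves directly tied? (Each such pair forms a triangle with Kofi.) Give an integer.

1

Kofi's neighbors: Fay, Nadia, and Ravi.
Neighbor pairs that are themselves tied: Kofi–Nadia–Ravi. Each forms one triangle with Kofi, for 1 in total.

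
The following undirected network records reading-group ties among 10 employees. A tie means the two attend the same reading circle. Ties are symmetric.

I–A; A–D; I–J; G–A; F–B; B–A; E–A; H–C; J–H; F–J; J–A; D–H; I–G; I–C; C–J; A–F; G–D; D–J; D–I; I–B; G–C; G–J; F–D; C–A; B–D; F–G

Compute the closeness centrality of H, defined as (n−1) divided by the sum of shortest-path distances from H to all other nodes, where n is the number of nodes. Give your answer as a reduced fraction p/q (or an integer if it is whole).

Distances from H: A:2, B:2, C:1, D:1, E:3, F:2, G:2, I:2, J:1. Sum = 16.
n = 10, so closeness = 9/16.

9/16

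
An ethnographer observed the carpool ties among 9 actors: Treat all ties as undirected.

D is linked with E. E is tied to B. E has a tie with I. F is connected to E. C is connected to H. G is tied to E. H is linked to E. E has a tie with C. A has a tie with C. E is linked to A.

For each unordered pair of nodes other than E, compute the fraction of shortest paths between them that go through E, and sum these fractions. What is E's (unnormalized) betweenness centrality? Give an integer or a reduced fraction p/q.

51/2

Pairs whose geodesics pass through E — B–C: 1; B–H: 1; B–F: 1; B–G: 1; B–A: 1; B–D: 1; B–I: 1; C–F: 1; C–G: 1; C–D: 1; C–I: 1; H–F: 1; H–G: 1; H–A: 1/2 … (+12 more pairs).
All other pairs contribute 0.
Summing the contributions gives betweenness(E) = 51/2.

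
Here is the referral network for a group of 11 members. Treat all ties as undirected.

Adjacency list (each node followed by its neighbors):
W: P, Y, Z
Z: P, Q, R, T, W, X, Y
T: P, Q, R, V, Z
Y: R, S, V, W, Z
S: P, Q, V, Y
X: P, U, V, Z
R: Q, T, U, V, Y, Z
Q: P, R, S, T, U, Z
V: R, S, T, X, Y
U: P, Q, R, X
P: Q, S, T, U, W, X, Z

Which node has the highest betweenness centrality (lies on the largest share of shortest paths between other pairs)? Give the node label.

P

Unnormalized betweenness of each node: P:71/12, Q:7/3, R:10/3, S:4/3, T:7/6, U:11/12, V:8/3, W:1/3, X:4/3, Y:35/12, Z:19/4.
P has the largest value, 71/12, making it the main broker — the node through which the most shortest paths run.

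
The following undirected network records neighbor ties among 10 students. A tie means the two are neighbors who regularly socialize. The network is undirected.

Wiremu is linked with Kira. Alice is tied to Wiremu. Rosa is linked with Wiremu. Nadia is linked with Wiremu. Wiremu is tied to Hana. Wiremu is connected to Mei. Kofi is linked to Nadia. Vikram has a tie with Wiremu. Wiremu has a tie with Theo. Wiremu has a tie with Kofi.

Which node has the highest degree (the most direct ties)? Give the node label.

Degrees — Alice:1, Hana:1, Kira:1, Kofi:2, Mei:1, Nadia:2, Rosa:1, Theo:1, Vikram:1, Wiremu:9.
The maximum is 9, attained only by Wiremu.

Wiremu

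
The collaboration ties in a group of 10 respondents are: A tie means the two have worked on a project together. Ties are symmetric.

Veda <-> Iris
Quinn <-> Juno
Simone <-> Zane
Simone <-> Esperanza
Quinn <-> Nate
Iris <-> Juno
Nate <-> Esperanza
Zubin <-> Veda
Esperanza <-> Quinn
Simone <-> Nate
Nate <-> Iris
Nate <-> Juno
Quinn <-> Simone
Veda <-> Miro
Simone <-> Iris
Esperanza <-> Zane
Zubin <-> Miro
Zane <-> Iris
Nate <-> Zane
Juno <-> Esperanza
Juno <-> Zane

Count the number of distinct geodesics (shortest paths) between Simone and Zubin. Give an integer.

1

The shortest distance is 3, and the only length-3 path is Simone–Iris–Veda–Zubin. So there is exactly 1 shortest path.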